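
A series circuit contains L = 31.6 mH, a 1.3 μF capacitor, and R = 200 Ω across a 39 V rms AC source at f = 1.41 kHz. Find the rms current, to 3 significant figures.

140 mA

ω = 2πf = 8859 rad/s
X_L = ωL = 280 Ω
X_C = 1/(ωC) = 86.8 Ω
Net reactance X = X_L − X_C = 193 Ω
Z = 200 + j193 Ω
|Z| = √(200² + 193²) = 278 Ω
I = V/|Z| = 39/278 = 140 mA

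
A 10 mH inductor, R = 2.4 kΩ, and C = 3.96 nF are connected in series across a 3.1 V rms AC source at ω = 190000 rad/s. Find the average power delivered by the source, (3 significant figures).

X_L = ωL = 1900 Ω
X_C = 1/(ωC) = 1330 Ω
Net reactance X = X_L − X_C = 571 Ω
Z = 2400 + j571 Ω
|Z| = √(2400² + 571²) = 2470 Ω
∠Z = arctan(571/2400) = 13.4°
I = V/|Z| = 1.26 mA
P = VI cos φ = 3.1 × 0.00126 × cos(13.4°) = 3.79 mW

3.79 mW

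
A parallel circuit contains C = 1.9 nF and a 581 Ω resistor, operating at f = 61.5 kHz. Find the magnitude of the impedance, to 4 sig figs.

ω = 2πf = 386400 rad/s
X_C = 1/(ωC) = 1362 Ω
Parallel: admittances add. Y = 1/R + jωC
Y = (0.001721 + j0.0007342) S
|Y| = 0.001871 S → |Z| = 1/|Y| = 534.4 Ω, ∠Z = −∠Y = -23.10°

534.4 Ω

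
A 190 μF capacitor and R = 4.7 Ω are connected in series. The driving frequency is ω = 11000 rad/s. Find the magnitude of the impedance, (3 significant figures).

X_C = 1/(ωC) = 0.478 Ω
Z = 4.70 − j0.478 Ω
|Z| = √(4.70² + 0.478²) = 4.72 Ω

4.72 Ω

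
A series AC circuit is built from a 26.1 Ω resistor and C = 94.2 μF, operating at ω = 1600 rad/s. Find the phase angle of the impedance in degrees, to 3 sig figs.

X_C = 1/(ωC) = 6.63 Ω
Z = 26.1 − j6.63 Ω
|Z| = √(26.1² + 6.63²) = 26.9 Ω
∠Z = arctan(-6.63/26.1) = -14.3°

-14.3°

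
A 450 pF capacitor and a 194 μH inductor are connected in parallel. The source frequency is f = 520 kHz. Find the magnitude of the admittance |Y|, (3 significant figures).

ω = 2πf = 3.267e+06 rad/s
X_L = ωL = 634 Ω
X_C = 1/(ωC) = 680 Ω
Parallel: admittances add. Y = 1/(jωL) + jωC
Y = (0 − j0.000107) S
|Y| = 0.000107 S → |Z| = 1/|Y| = 9310 Ω, ∠Z = −∠Y = 90.0°

107 μS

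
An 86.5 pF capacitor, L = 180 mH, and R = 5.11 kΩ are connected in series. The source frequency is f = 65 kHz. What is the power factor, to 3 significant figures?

ω = 2πf = 408400 rad/s
X_L = ωL = 73500 Ω
X_C = 1/(ωC) = 28300 Ω
Net reactance X = X_L − X_C = 45200 Ω
Z = 5110 + j45200 Ω
|Z| = √(5110² + 45200²) = 45500 Ω
∠Z = arctan(45200/5110) = 83.6°
cos φ = cos(83.6°) = 0.112

0.112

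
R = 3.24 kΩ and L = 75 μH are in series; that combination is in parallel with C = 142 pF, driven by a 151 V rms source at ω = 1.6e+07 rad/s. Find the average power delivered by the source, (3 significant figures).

X_L = ωL = 1200 Ω
X_C = 1/(ωC) = 440 Ω
Branch 1 (R+jX_L): Z₁ = 3240 + j1200 Ω, |Z₁| = 3460 Ω
Branch 2 (−jX_C): Z₂ = −j440 Ω
Parallel: Z = Z₁Z₂/(Z₁+Z₂), |Z| = 457 Ω, ∠Z = -82.9°
I = V/|Z| = 330 mA
P = VI cos φ = 151 × 0.330 × cos(-82.9°) = 6.19 W

6.19 W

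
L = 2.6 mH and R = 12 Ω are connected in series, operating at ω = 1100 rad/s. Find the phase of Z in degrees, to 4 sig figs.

13.41°

X_L = ωL = 2.860 Ω
Z = 12.00 + j2.860 Ω
|Z| = √(12.00² + 2.860²) = 12.34 Ω
∠Z = arctan(2.860/12.00) = 13.41°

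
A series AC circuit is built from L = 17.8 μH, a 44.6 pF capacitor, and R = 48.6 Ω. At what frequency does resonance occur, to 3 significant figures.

ω₀ = 1/√(LC) = 1/√(1.78e-05 × 4.46e-11) = 3.549e+07 rad/s
f₀ = ω₀/(2π) = 5.65 MHz

5.65 MHz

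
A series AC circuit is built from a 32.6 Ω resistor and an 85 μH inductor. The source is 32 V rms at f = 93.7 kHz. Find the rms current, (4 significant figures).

535.8 mA

ω = 2πf = 588700 rad/s
X_L = ωL = 50.04 Ω
Z = 32.60 + j50.04 Ω
|Z| = √(32.60² + 50.04²) = 59.72 Ω
I = V/|Z| = 32/59.72 = 535.8 mA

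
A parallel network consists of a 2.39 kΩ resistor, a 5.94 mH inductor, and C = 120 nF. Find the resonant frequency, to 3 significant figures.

ω₀ = 1/√(LC) = 1/√(0.00594 × 1.2e-07) = 37460 rad/s
f₀ = ω₀/(2π) = 5.96 kHz

5.96 kHz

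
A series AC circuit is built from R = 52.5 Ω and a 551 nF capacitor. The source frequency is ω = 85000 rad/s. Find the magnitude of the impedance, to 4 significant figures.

X_C = 1/(ωC) = 21.35 Ω
Z = 52.50 − j21.35 Ω
|Z| = √(52.50² + 21.35²) = 56.68 Ω

56.68 Ω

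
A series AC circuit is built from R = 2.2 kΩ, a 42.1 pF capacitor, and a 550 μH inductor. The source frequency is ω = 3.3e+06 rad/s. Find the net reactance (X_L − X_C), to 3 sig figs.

-5380 Ω

X_L = ωL = 1820 Ω
X_C = 1/(ωC) = 7200 Ω
X = 1820 − 7200 = -5380 Ω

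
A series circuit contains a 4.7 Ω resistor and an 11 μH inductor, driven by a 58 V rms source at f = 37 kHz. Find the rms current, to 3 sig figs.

10.8 A

ω = 2πf = 232500 rad/s
X_L = ωL = 2.56 Ω
Z = 4.70 + j2.56 Ω
|Z| = √(4.70² + 2.56²) = 5.35 Ω
I = V/|Z| = 58/5.35 = 10.8 A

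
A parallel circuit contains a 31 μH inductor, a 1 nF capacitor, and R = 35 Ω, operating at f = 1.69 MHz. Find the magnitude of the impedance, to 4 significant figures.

33.83 Ω

ω = 2πf = 1.062e+07 rad/s
X_L = ωL = 329.2 Ω
X_C = 1/(ωC) = 94.17 Ω
Parallel: admittances add. Y = 1/R + 1/(jωL) + jωC
Y = (0.02857 + j0.007581) S
|Y| = 0.02956 S → |Z| = 1/|Y| = 33.83 Ω, ∠Z = −∠Y = -14.86°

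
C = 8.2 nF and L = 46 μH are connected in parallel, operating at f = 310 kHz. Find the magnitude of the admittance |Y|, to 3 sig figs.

ω = 2πf = 1.948e+06 rad/s
X_L = ωL = 89.6 Ω
X_C = 1/(ωC) = 62.6 Ω
Parallel: admittances add. Y = 1/(jωL) + jωC
Y = (0 + j0.00481) S
|Y| = 0.00481 S → |Z| = 1/|Y| = 208 Ω, ∠Z = −∠Y = -90.0°

4.81 mS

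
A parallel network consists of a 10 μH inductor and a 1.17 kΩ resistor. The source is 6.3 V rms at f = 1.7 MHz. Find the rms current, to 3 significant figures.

59.2 mA

ω = 2πf = 1.068e+07 rad/s
X_L = ωL = 107 Ω
Parallel: admittances add. Y = 1/R + 1/(jωL)
Y = (0.000855 − j0.00936) S
|Y| = 0.00940 S → |Z| = 1/|Y| = 106 Ω, ∠Z = −∠Y = 84.8°
I = V/|Z| = 6.3/106 = 59.2 mA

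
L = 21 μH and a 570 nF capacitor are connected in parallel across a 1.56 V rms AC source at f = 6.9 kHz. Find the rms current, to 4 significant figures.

ω = 2πf = 43350 rad/s
X_L = ωL = 0.9104 Ω
X_C = 1/(ωC) = 40.47 Ω
Parallel: admittances add. Y = 1/(jωL) + jωC
Y = (0 − j1.074) S
|Y| = 1.074 S → |Z| = 1/|Y| = 0.9314 Ω, ∠Z = −∠Y = 90.00°
I = V/|Z| = 1.56/0.9314 = 1.675 A

1.675 A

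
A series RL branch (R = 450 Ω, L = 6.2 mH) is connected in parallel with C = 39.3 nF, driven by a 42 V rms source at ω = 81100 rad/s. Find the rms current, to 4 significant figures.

96.83 mA

X_L = ωL = 502.8 Ω
X_C = 1/(ωC) = 313.8 Ω
Branch 1 (R+jX_L): Z₁ = 450.0 + j502.8 Ω, |Z₁| = 674.8 Ω
Branch 2 (−jX_C): Z₂ = −j313.8 Ω
Parallel: Z = Z₁Z₂/(Z₁+Z₂), |Z| = 433.7 Ω, ∠Z = -64.62°
I = V/|Z| = 42/433.7 = 96.83 mA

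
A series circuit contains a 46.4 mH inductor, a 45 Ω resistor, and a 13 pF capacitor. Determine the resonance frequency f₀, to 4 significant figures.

ω₀ = 1/√(LC) = 1/√(0.0464 × 1.3e-11) = 1.288e+06 rad/s
f₀ = ω₀/(2π) = 204.9 kHz

204.9 kHz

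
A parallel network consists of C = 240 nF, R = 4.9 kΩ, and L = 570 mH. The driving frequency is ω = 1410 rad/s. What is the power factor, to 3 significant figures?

X_L = ωL = 804 Ω
X_C = 1/(ωC) = 2960 Ω
Parallel: admittances add. Y = 1/R + 1/(jωL) + jωC
Y = (0.000204 − j0.000906) S
|Y| = 0.000929 S → |Z| = 1/|Y| = 1080 Ω, ∠Z = −∠Y = 77.3°
cos φ = cos(77.3°) = 0.220

0.220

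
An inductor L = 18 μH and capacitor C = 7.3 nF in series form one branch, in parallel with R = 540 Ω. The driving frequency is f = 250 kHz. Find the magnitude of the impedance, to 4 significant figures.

ω = 2πf = 1.571e+06 rad/s
X_L = ωL = 28.27 Ω
X_C = 1/(ωC) = 87.21 Ω
Branch 1: Z₁ = R = 540.0 Ω
Branch 2 (series LC): Z₂ = j(X_L − X_C) = −j58.93 Ω
Parallel: Z = Z₁Z₂/(Z₁+Z₂), |Z| = 58.59 Ω, ∠Z = -83.77°

58.59 Ω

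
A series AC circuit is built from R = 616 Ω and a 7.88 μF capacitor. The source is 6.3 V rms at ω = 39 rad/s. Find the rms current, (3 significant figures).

X_C = 1/(ωC) = 3250 Ω
Z = 616 − j3250 Ω
|Z| = √(616² + 3250²) = 3310 Ω
I = V/|Z| = 6.3/3310 = 1.90 mA

1.90 mA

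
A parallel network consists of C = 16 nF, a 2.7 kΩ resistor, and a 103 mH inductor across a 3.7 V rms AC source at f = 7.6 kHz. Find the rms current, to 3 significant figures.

ω = 2πf = 47750 rad/s
X_L = ωL = 4920 Ω
X_C = 1/(ωC) = 1310 Ω
Parallel: admittances add. Y = 1/R + 1/(jωL) + jωC
Y = (0.000370 + j0.000561) S
|Y| = 0.000672 S → |Z| = 1/|Y| = 1490 Ω, ∠Z = −∠Y = -56.6°
I = V/|Z| = 3.7/1490 = 2.49 mA

2.49 mA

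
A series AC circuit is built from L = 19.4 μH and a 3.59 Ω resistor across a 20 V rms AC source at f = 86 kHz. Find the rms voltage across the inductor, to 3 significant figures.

ω = 2πf = 540400 rad/s
X_L = ωL = 10.5 Ω
Z = 3.59 + j10.5 Ω
|Z| = √(3.59² + 10.5²) = 11.1 Ω
I = V/|Z| = 1.80 A
V_L = I·|Z_L| = 1.80 × 10.5 = 18.9 V

18.9 V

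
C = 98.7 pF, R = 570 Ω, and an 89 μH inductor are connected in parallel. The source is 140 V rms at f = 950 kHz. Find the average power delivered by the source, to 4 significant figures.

34.39 W

ω = 2πf = 5.969e+06 rad/s
X_L = ωL = 531.2 Ω
X_C = 1/(ωC) = 1697 Ω
Parallel: admittances add. Y = 1/R + 1/(jωL) + jωC
Y = (0.001754 − j0.001293) S
|Y| = 0.002180 S → |Z| = 1/|Y| = 458.8 Ω, ∠Z = −∠Y = 36.40°
I = V/|Z| = 305.1 mA
P = VI cos φ = 140 × 0.3051 × cos(36.40°) = 34.39 W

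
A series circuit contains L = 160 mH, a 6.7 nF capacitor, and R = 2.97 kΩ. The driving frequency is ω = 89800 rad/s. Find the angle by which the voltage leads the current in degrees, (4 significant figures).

X_L = ωL = 14370 Ω
X_C = 1/(ωC) = 1662 Ω
Net reactance X = X_L − X_C = 12710 Ω
Z = 2970 + j12710 Ω
|Z| = √(2970² + 12710²) = 13050 Ω
∠Z = arctan(12710/2970) = 76.84°

76.84°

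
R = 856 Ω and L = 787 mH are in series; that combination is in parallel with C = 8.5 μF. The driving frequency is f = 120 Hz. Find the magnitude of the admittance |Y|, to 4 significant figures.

5.915 mS

ω = 2πf = 754.0 rad/s
X_L = ωL = 593.4 Ω
X_C = 1/(ωC) = 156.0 Ω
Branch 1 (R+jX_L): Z₁ = 856.0 + j593.4 Ω, |Z₁| = 1042 Ω
Branch 2 (−jX_C): Z₂ = −j156.0 Ω
Parallel: Z = Z₁Z₂/(Z₁+Z₂), |Z| = 169.1 Ω, ∠Z = -82.33°
|Y| = 1/|Z| = 5.915 mS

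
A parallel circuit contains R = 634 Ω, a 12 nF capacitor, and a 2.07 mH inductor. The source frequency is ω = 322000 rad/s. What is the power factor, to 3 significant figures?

X_L = ωL = 667 Ω
X_C = 1/(ωC) = 259 Ω
Parallel: admittances add. Y = 1/R + 1/(jωL) + jωC
Y = (0.00158 + j0.00236) S
|Y| = 0.00284 S → |Z| = 1/|Y| = 352 Ω, ∠Z = −∠Y = -56.3°
cos φ = cos(-56.3°) = 0.555

0.555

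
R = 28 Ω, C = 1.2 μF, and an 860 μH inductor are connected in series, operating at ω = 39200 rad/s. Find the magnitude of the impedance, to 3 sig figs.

30.6 Ω

X_L = ωL = 33.7 Ω
X_C = 1/(ωC) = 21.3 Ω
Net reactance X = X_L − X_C = 12.5 Ω
Z = 28.0 + j12.5 Ω
|Z| = √(28.0² + 12.5²) = 30.6 Ω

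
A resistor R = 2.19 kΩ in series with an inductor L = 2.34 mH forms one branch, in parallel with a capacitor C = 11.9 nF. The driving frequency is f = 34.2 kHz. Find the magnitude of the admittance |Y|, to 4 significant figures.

ω = 2πf = 214900 rad/s
X_L = ωL = 502.8 Ω
X_C = 1/(ωC) = 391.1 Ω
Branch 1 (R+jX_L): Z₁ = 2190 + j502.8 Ω, |Z₁| = 2247 Ω
Branch 2 (−jX_C): Z₂ = −j391.1 Ω
Parallel: Z = Z₁Z₂/(Z₁+Z₂), |Z| = 400.7 Ω, ∠Z = -79.99°
|Y| = 1/|Z| = 2.496 mS

2.496 mS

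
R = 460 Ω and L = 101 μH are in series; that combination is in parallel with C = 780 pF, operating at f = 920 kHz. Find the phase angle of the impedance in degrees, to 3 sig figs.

ω = 2πf = 5.781e+06 rad/s
X_L = ωL = 584 Ω
X_C = 1/(ωC) = 222 Ω
Branch 1 (R+jX_L): Z₁ = 460 + j584 Ω, |Z₁| = 743 Ω
Branch 2 (−jX_C): Z₂ = −j222 Ω
Parallel: Z = Z₁Z₂/(Z₁+Z₂), |Z| = 282 Ω, ∠Z = -76.4°

-76.4°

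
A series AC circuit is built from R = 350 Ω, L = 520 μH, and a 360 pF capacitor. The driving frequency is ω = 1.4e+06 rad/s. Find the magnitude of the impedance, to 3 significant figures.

X_L = ωL = 728 Ω
X_C = 1/(ωC) = 1980 Ω
Net reactance X = X_L − X_C = -1260 Ω
Z = 350 − j1260 Ω
|Z| = √(350² + 1260²) = 1300 Ω

1300 Ω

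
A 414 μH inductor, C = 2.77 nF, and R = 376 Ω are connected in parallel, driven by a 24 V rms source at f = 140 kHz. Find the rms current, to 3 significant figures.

64.3 mA

ω = 2πf = 879600 rad/s
X_L = ωL = 364 Ω
X_C = 1/(ωC) = 410 Ω
Parallel: admittances add. Y = 1/R + 1/(jωL) + jωC
Y = (0.00266 − j0.000309) S
|Y| = 0.00268 S → |Z| = 1/|Y| = 373 Ω, ∠Z = −∠Y = 6.63°
I = V/|Z| = 24/373 = 64.3 mA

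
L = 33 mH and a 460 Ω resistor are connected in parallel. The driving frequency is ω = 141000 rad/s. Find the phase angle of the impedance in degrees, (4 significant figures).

X_L = ωL = 4653 Ω
Parallel: admittances add. Y = 1/R + 1/(jωL)
Y = (0.002174 − j0.0002149) S
|Y| = 0.002185 S → |Z| = 1/|Y| = 457.8 Ω, ∠Z = −∠Y = 5.646°

5.646°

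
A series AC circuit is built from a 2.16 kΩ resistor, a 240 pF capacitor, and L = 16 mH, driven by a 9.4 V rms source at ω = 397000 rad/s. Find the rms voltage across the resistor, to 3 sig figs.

X_L = ωL = 6350 Ω
X_C = 1/(ωC) = 10500 Ω
Net reactance X = X_L − X_C = -4140 Ω
Z = 2160 − j4140 Ω
|Z| = √(2160² + 4140²) = 4670 Ω
I = V/|Z| = 2.01 mA
V_R = I·|Z_R| = 0.00201 × 2160 = 4.35 V

4.35 V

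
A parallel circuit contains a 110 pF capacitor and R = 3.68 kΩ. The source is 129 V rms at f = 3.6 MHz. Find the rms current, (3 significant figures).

ω = 2πf = 2.262e+07 rad/s
X_C = 1/(ωC) = 402 Ω
Parallel: admittances add. Y = 1/R + jωC
Y = (0.000272 + j0.00249) S
|Y| = 0.00250 S → |Z| = 1/|Y| = 400 Ω, ∠Z = −∠Y = -83.8°
I = V/|Z| = 129/400 = 323 mA

323 mA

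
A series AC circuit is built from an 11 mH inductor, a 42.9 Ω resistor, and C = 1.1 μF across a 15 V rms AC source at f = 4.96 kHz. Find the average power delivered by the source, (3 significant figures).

ω = 2πf = 31160 rad/s
X_L = ωL = 343 Ω
X_C = 1/(ωC) = 29.2 Ω
Net reactance X = X_L − X_C = 314 Ω
Z = 42.9 + j314 Ω
|Z| = √(42.9² + 314²) = 317 Ω
∠Z = arctan(314/42.9) = 82.2°
I = V/|Z| = 47.4 mA
P = VI cos φ = 15 × 0.0474 × cos(82.2°) = 96.3 mW

96.3 mW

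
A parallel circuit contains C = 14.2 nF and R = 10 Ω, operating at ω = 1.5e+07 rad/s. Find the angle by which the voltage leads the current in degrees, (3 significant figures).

-64.9°

X_C = 1/(ωC) = 4.69 Ω
Parallel: admittances add. Y = 1/R + jωC
Y = (0.100 + j0.213) S
|Y| = 0.235 S → |Z| = 1/|Y| = 4.25 Ω, ∠Z = −∠Y = -64.9°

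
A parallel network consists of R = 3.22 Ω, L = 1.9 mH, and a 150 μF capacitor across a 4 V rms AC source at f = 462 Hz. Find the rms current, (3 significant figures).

1.61 A

ω = 2πf = 2903 rad/s
X_L = ωL = 5.52 Ω
X_C = 1/(ωC) = 2.30 Ω
Parallel: admittances add. Y = 1/R + 1/(jωL) + jωC
Y = (0.311 + j0.254) S
|Y| = 0.401 S → |Z| = 1/|Y| = 2.49 Ω, ∠Z = −∠Y = -39.3°
I = V/|Z| = 4/2.49 = 1.61 A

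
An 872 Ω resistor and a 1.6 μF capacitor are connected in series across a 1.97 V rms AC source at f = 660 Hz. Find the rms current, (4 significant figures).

ω = 2πf = 4147 rad/s
X_C = 1/(ωC) = 150.7 Ω
Z = 872.0 − j150.7 Ω
|Z| = √(872.0² + 150.7²) = 884.9 Ω
I = V/|Z| = 1.97/884.9 = 2.226 mA

2.226 mA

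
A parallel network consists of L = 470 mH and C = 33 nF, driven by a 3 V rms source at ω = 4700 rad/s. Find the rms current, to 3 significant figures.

893 μA

X_L = ωL = 2210 Ω
X_C = 1/(ωC) = 6450 Ω
Parallel: admittances add. Y = 1/(jωL) + jωC
Y = (0 − j0.000298) S
|Y| = 0.000298 S → |Z| = 1/|Y| = 3360 Ω, ∠Z = −∠Y = 90.0°
I = V/|Z| = 3/3360 = 893 μA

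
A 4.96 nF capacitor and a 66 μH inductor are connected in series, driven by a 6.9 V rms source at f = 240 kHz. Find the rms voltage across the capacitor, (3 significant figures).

27.0 V

ω = 2πf = 1.508e+06 rad/s
X_L = ωL = 99.5 Ω
X_C = 1/(ωC) = 134 Ω
Net reactance X = X_L − X_C = -34.2 Ω
Z = − j34.2 Ω
|Z| = √(0² + 34.2²) = 34.2 Ω
I = V/|Z| = 202 mA
V_C = I·|Z_C| = 0.202 × 134 = 27.0 V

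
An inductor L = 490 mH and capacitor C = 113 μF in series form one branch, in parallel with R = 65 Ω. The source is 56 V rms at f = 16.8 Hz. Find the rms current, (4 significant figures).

ω = 2πf = 105.6 rad/s
X_L = ωL = 51.72 Ω
X_C = 1/(ωC) = 83.84 Ω
Branch 1: Z₁ = R = 65.00 Ω
Branch 2 (series LC): Z₂ = j(X_L − X_C) = −j32.11 Ω
Parallel: Z = Z₁Z₂/(Z₁+Z₂), |Z| = 28.79 Ω, ∠Z = -63.71°
I = V/|Z| = 56/28.79 = 1.945 A

1.945 A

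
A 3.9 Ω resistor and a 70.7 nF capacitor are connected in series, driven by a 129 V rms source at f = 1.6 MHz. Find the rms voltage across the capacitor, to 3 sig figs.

43.8 V

ω = 2πf = 1.005e+07 rad/s
X_C = 1/(ωC) = 1.41 Ω
Z = 3.90 − j1.41 Ω
|Z| = √(3.90² + 1.41²) = 4.15 Ω
I = V/|Z| = 31.1 A
V_C = I·|Z_C| = 31.1 × 1.41 = 43.8 V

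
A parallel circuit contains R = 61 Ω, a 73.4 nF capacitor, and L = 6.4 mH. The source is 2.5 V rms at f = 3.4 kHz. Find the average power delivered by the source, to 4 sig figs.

102.5 mW

ω = 2πf = 21360 rad/s
X_L = ωL = 136.7 Ω
X_C = 1/(ωC) = 637.7 Ω
Parallel: admittances add. Y = 1/R + 1/(jωL) + jωC
Y = (0.01639 − j0.005746) S
|Y| = 0.01737 S → |Z| = 1/|Y| = 57.57 Ω, ∠Z = −∠Y = 19.32°
I = V/|Z| = 43.43 mA
P = VI cos φ = 2.5 × 0.04343 × cos(19.32°) = 102.5 mW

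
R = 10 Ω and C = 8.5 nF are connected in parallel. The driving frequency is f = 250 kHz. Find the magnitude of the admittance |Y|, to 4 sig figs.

100.9 mS

ω = 2πf = 1.571e+06 rad/s
X_C = 1/(ωC) = 74.90 Ω
Parallel: admittances add. Y = 1/R + jωC
Y = (0.1000 + j0.01335) S
|Y| = 0.1009 S → |Z| = 1/|Y| = 9.912 Ω, ∠Z = −∠Y = -7.605°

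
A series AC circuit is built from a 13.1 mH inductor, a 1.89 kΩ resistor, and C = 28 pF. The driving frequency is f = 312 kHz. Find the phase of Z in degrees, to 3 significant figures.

75.8°

ω = 2πf = 1.96e+06 rad/s
X_L = ωL = 25700 Ω
X_C = 1/(ωC) = 18200 Ω
Net reactance X = X_L − X_C = 7460 Ω
Z = 1890 + j7460 Ω
|Z| = √(1890² + 7460²) = 7700 Ω
∠Z = arctan(7460/1890) = 75.8°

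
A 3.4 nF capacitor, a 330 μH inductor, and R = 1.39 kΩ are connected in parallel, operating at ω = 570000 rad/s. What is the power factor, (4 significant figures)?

X_L = ωL = 188.1 Ω
X_C = 1/(ωC) = 516.0 Ω
Parallel: admittances add. Y = 1/R + 1/(jωL) + jωC
Y = (0.0007194 − j0.003378) S
|Y| = 0.003454 S → |Z| = 1/|Y| = 289.5 Ω, ∠Z = −∠Y = 77.98°
cos φ = cos(77.98°) = 0.2083

0.2083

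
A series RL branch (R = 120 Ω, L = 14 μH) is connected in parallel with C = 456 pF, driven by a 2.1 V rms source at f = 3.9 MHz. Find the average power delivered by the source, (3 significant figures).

ω = 2πf = 2.45e+07 rad/s
X_L = ωL = 343 Ω
X_C = 1/(ωC) = 89.5 Ω
Branch 1 (R+jX_L): Z₁ = 120 + j343 Ω, |Z₁| = 363 Ω
Branch 2 (−jX_C): Z₂ = −j89.5 Ω
Parallel: Z = Z₁Z₂/(Z₁+Z₂), |Z| = 116 Ω, ∠Z = -84.0°
I = V/|Z| = 18.1 mA
P = VI cos φ = 2.1 × 0.0181 × cos(-84.0°) = 4.01 mW

4.01 mW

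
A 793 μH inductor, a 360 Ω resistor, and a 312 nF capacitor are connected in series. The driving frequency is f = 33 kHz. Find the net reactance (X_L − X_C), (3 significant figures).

149 Ω

ω = 2πf = 207300 rad/s
X_L = ωL = 164 Ω
X_C = 1/(ωC) = 15.5 Ω
X = 164 − 15.5 = 149 Ω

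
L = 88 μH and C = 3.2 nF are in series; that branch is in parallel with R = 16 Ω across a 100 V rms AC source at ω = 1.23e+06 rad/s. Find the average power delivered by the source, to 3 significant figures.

X_L = ωL = 108 Ω
X_C = 1/(ωC) = 254 Ω
Branch 1: Z₁ = R = 16.0 Ω
Branch 2 (series LC): Z₂ = j(X_L − X_C) = −j146 Ω
Parallel: Z = Z₁Z₂/(Z₁+Z₂), |Z| = 15.9 Ω, ∠Z = -6.26°
I = V/|Z| = 6.29 A
P = VI cos φ = 100 × 6.29 × cos(-6.26°) = 625 W

625 W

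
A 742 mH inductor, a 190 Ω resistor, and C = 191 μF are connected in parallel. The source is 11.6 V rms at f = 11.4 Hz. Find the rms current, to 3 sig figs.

85.3 mA

ω = 2πf = 71.63 rad/s
X_L = ωL = 53.1 Ω
X_C = 1/(ωC) = 73.1 Ω
Parallel: admittances add. Y = 1/R + 1/(jωL) + jωC
Y = (0.00526 − j0.00513) S
|Y| = 0.00735 S → |Z| = 1/|Y| = 136 Ω, ∠Z = −∠Y = 44.3°
I = V/|Z| = 11.6/136 = 85.3 mA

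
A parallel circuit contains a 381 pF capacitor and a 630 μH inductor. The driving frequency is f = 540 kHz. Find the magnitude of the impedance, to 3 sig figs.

1210 Ω

ω = 2πf = 3.393e+06 rad/s
X_L = ωL = 2140 Ω
X_C = 1/(ωC) = 774 Ω
Parallel: admittances add. Y = 1/(jωL) + jωC
Y = (0 + j0.000825) S
|Y| = 0.000825 S → |Z| = 1/|Y| = 1210 Ω, ∠Z = −∠Y = -90.0°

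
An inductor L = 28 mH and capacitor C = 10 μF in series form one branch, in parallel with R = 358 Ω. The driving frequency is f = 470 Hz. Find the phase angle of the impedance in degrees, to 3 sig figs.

ω = 2πf = 2953 rad/s
X_L = ωL = 82.7 Ω
X_C = 1/(ωC) = 33.9 Ω
Branch 1: Z₁ = R = 358 Ω
Branch 2 (series LC): Z₂ = j(X_L − X_C) = j48.8 Ω
Parallel: Z = Z₁Z₂/(Z₁+Z₂), |Z| = 48.4 Ω, ∠Z = 82.2°

82.2°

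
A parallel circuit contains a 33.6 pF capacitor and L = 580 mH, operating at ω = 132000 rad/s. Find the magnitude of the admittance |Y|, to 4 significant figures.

8.626 μS

X_L = ωL = 76560 Ω
X_C = 1/(ωC) = 225500 Ω
Parallel: admittances add. Y = 1/(jωL) + jωC
Y = (0 − j8.626e-06) S
|Y| = 8.626e-06 S → |Z| = 1/|Y| = 115900 Ω, ∠Z = −∠Y = 90.00°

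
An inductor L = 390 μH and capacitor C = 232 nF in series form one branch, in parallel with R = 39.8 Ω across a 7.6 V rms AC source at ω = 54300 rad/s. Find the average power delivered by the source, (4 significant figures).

1.451 W

X_L = ωL = 21.18 Ω
X_C = 1/(ωC) = 79.38 Ω
Branch 1: Z₁ = R = 39.80 Ω
Branch 2 (series LC): Z₂ = j(X_L − X_C) = −j58.20 Ω
Parallel: Z = Z₁Z₂/(Z₁+Z₂), |Z| = 32.85 Ω, ∠Z = -34.36°
I = V/|Z| = 231.3 mA
P = VI cos φ = 7.6 × 0.2313 × cos(-34.36°) = 1.451 W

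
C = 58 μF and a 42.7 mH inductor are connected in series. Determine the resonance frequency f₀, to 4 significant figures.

101.1 Hz

ω₀ = 1/√(LC) = 1/√(0.0427 × 5.8e-05) = 635.4 rad/s
f₀ = ω₀/(2π) = 101.1 Hz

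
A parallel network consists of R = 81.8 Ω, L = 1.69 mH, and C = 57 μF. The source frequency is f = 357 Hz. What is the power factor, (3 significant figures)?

0.0896

ω = 2πf = 2243 rad/s
X_L = ωL = 3.79 Ω
X_C = 1/(ωC) = 7.82 Ω
Parallel: admittances add. Y = 1/R + 1/(jωL) + jωC
Y = (0.0122 − j0.136) S
|Y| = 0.136 S → |Z| = 1/|Y| = 7.33 Ω, ∠Z = −∠Y = 84.9°
cos φ = cos(84.9°) = 0.0896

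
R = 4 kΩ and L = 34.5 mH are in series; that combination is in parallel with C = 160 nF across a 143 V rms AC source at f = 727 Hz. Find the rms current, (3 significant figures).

109 mA

ω = 2πf = 4568 rad/s
X_L = ωL = 158 Ω
X_C = 1/(ωC) = 1370 Ω
Branch 1 (R+jX_L): Z₁ = 4000 + j158 Ω, |Z₁| = 4000 Ω
Branch 2 (−jX_C): Z₂ = −j1370 Ω
Parallel: Z = Z₁Z₂/(Z₁+Z₂), |Z| = 1310 Ω, ∠Z = -70.9°
I = V/|Z| = 143/1310 = 109 mA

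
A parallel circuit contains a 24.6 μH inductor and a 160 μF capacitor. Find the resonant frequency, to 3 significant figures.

ω₀ = 1/√(LC) = 1/√(2.46e-05 × 0.00016) = 15940 rad/s
f₀ = ω₀/(2π) = 2.54 kHz

2.54 kHz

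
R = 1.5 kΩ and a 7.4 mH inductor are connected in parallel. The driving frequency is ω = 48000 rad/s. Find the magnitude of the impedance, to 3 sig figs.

X_L = ωL = 355 Ω
Parallel: admittances add. Y = 1/R + 1/(jωL)
Y = (0.000667 − j0.00282) S
|Y| = 0.00289 S → |Z| = 1/|Y| = 346 Ω, ∠Z = −∠Y = 76.7°

346 Ω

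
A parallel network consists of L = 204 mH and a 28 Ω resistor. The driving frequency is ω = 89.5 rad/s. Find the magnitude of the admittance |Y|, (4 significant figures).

X_L = ωL = 18.26 Ω
Parallel: admittances add. Y = 1/R + 1/(jωL)
Y = (0.03571 − j0.05477) S
|Y| = 0.06539 S → |Z| = 1/|Y| = 15.29 Ω, ∠Z = −∠Y = 56.89°

65.39 mS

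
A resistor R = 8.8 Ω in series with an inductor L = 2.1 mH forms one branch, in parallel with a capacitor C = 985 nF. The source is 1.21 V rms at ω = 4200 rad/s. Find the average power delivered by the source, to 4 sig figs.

83.00 mW

X_L = ωL = 8.820 Ω
X_C = 1/(ωC) = 241.7 Ω
Branch 1 (R+jX_L): Z₁ = 8.800 + j8.820 Ω, |Z₁| = 12.46 Ω
Branch 2 (−jX_C): Z₂ = −j241.7 Ω
Parallel: Z = Z₁Z₂/(Z₁+Z₂), |Z| = 12.92 Ω, ∠Z = 42.90°
I = V/|Z| = 93.64 mA
P = VI cos φ = 1.21 × 0.09364 × cos(42.90°) = 83.00 mW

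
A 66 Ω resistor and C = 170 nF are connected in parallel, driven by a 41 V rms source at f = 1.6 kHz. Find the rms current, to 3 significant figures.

ω = 2πf = 10050 rad/s
X_C = 1/(ωC) = 585 Ω
Parallel: admittances add. Y = 1/R + jωC
Y = (0.0152 + j0.00171) S
|Y| = 0.0152 S → |Z| = 1/|Y| = 65.6 Ω, ∠Z = −∠Y = -6.44°
I = V/|Z| = 41/65.6 = 625 mA

625 mA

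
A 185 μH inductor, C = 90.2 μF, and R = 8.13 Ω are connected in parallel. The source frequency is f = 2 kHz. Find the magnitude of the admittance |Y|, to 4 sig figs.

ω = 2πf = 12570 rad/s
X_L = ωL = 2.325 Ω
X_C = 1/(ωC) = 0.8822 Ω
Parallel: admittances add. Y = 1/R + 1/(jωL) + jωC
Y = (0.1230 + j0.7033) S
|Y| = 0.7140 S → |Z| = 1/|Y| = 1.401 Ω, ∠Z = −∠Y = -80.08°

714.0 mS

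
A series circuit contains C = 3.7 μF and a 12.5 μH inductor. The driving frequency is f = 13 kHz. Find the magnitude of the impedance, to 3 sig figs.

2.29 Ω

ω = 2πf = 81680 rad/s
X_L = ωL = 1.02 Ω
X_C = 1/(ωC) = 3.31 Ω
Net reactance X = X_L − X_C = -2.29 Ω
Z = − j2.29 Ω
|Z| = √(0² + 2.29²) = 2.29 Ω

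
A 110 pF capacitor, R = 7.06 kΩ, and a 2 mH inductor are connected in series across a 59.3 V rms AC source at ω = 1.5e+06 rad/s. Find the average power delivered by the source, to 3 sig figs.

419 mW

X_L = ωL = 3000 Ω
X_C = 1/(ωC) = 6060 Ω
Net reactance X = X_L − X_C = -3060 Ω
Z = 7060 − j3060 Ω
|Z| = √(7060² + 3060²) = 7690 Ω
∠Z = arctan(-3060/7060) = -23.4°
I = V/|Z| = 7.71 mA
P = VI cos φ = 59.3 × 0.00771 × cos(-23.4°) = 419 mW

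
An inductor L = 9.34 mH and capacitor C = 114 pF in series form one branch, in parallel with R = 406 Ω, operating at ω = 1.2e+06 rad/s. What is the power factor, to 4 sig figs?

X_L = ωL = 11210 Ω
X_C = 1/(ωC) = 7310 Ω
Branch 1: Z₁ = R = 406.0 Ω
Branch 2 (series LC): Z₂ = j(X_L − X_C) = j3898 Ω
Parallel: Z = Z₁Z₂/(Z₁+Z₂), |Z| = 403.8 Ω, ∠Z = 5.946°
cos φ = cos(5.946°) = 0.9946

0.9946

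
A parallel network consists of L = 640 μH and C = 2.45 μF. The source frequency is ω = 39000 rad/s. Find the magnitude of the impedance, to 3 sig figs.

X_L = ωL = 25.0 Ω
X_C = 1/(ωC) = 10.5 Ω
Parallel: admittances add. Y = 1/(jωL) + jωC
Y = (0 + j0.0555) S
|Y| = 0.0555 S → |Z| = 1/|Y| = 18.0 Ω, ∠Z = −∠Y = -90.0°

18.0 Ω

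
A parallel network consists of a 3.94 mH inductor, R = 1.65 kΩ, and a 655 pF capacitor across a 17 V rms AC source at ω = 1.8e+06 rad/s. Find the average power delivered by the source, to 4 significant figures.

175.2 mW

X_L = ωL = 7092 Ω
X_C = 1/(ωC) = 848.2 Ω
Parallel: admittances add. Y = 1/R + 1/(jωL) + jωC
Y = (0.0006061 + j0.001038) S
|Y| = 0.001202 S → |Z| = 1/|Y| = 832.0 Ω, ∠Z = −∠Y = -59.72°
I = V/|Z| = 20.43 mA
P = VI cos φ = 17 × 0.02043 × cos(-59.72°) = 175.2 mW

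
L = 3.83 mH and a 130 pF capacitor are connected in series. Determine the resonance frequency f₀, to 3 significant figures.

226 kHz

ω₀ = 1/√(LC) = 1/√(0.00383 × 1.3e-10) = 1.417e+06 rad/s
f₀ = ω₀/(2π) = 226 kHz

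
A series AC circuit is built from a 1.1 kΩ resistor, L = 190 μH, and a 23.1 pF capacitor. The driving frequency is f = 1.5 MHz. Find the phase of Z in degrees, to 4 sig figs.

-68.57°

ω = 2πf = 9.425e+06 rad/s
X_L = ωL = 1791 Ω
X_C = 1/(ωC) = 4593 Ω
Net reactance X = X_L − X_C = -2803 Ω
Z = 1100 − j2803 Ω
|Z| = √(1100² + 2803²) = 3011 Ω
∠Z = arctan(-2803/1100) = -68.57°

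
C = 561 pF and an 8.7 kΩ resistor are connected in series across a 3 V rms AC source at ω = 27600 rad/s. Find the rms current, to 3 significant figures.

46.0 μA

X_C = 1/(ωC) = 64600 Ω
Z = 8700 − j64600 Ω
|Z| = √(8700² + 64600²) = 65200 Ω
I = V/|Z| = 3/65200 = 46.0 μA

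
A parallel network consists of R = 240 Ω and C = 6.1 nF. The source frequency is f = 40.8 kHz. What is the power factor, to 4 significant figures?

ω = 2πf = 256400 rad/s
X_C = 1/(ωC) = 639.5 Ω
Parallel: admittances add. Y = 1/R + jωC
Y = (0.004167 + j0.001564) S
|Y| = 0.004450 S → |Z| = 1/|Y| = 224.7 Ω, ∠Z = −∠Y = -20.57°
cos φ = cos(-20.57°) = 0.9362

0.9362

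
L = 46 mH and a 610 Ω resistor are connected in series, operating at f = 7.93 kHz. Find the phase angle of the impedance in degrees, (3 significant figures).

75.1°

ω = 2πf = 49830 rad/s
X_L = ωL = 2290 Ω
Z = 610 + j2290 Ω
|Z| = √(610² + 2290²) = 2370 Ω
∠Z = arctan(2290/610) = 75.1°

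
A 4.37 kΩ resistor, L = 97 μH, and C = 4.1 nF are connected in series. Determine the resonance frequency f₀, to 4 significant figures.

ω₀ = 1/√(LC) = 1/√(9.7e-05 × 4.1e-09) = 1.586e+06 rad/s
f₀ = ω₀/(2π) = 252.4 kHz

252.4 kHz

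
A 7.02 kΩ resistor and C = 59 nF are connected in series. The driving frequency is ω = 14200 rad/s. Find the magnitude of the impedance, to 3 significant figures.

X_C = 1/(ωC) = 1190 Ω
Z = 7020 − j1190 Ω
|Z| = √(7020² + 1190²) = 7120 Ω

7120 Ω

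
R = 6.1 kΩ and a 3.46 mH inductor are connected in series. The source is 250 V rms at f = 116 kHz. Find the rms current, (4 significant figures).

ω = 2πf = 728800 rad/s
X_L = ωL = 2522 Ω
Z = 6100 + j2522 Ω
|Z| = √(6100² + 2522²) = 6601 Ω
I = V/|Z| = 250/6601 = 37.87 mA

37.87 mA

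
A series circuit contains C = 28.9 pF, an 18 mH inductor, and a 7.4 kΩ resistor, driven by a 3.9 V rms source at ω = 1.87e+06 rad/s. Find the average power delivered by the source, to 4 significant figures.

395.7 μW

X_L = ωL = 33660 Ω
X_C = 1/(ωC) = 18500 Ω
Net reactance X = X_L − X_C = 15160 Ω
Z = 7400 + j15160 Ω
|Z| = √(7400² + 15160²) = 16870 Ω
∠Z = arctan(15160/7400) = 63.98°
I = V/|Z| = 231.2 μA
P = VI cos φ = 3.9 × 0.0002312 × cos(63.98°) = 395.7 μW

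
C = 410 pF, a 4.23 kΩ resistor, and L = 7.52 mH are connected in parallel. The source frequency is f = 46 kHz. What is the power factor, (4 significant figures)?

0.5691

ω = 2πf = 289000 rad/s
X_L = ωL = 2173 Ω
X_C = 1/(ωC) = 8439 Ω
Parallel: admittances add. Y = 1/R + 1/(jωL) + jωC
Y = (0.0002364 − j0.0003416) S
|Y| = 0.0004154 S → |Z| = 1/|Y| = 2407 Ω, ∠Z = −∠Y = 55.31°
cos φ = cos(55.31°) = 0.5691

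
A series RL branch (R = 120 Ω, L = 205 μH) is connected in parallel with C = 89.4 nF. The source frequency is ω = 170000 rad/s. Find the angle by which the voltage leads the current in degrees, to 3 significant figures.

-59.3°

X_L = ωL = 34.9 Ω
X_C = 1/(ωC) = 65.8 Ω
Branch 1 (R+jX_L): Z₁ = 120 + j34.9 Ω, |Z₁| = 125 Ω
Branch 2 (−jX_C): Z₂ = −j65.8 Ω
Parallel: Z = Z₁Z₂/(Z₁+Z₂), |Z| = 66.3 Ω, ∠Z = -59.3°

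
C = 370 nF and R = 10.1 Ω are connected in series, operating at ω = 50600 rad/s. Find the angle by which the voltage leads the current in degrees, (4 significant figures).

X_C = 1/(ωC) = 53.41 Ω
Z = 10.10 − j53.41 Ω
|Z| = √(10.10² + 53.41²) = 54.36 Ω
∠Z = arctan(-53.41/10.10) = -79.29°

-79.29°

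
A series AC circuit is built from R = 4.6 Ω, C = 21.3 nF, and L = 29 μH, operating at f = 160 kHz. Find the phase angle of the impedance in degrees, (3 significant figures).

-75.3°

ω = 2πf = 1.005e+06 rad/s
X_L = ωL = 29.2 Ω
X_C = 1/(ωC) = 46.7 Ω
Net reactance X = X_L − X_C = -17.5 Ω
Z = 4.60 − j17.5 Ω
|Z| = √(4.60² + 17.5²) = 18.1 Ω
∠Z = arctan(-17.5/4.60) = -75.3°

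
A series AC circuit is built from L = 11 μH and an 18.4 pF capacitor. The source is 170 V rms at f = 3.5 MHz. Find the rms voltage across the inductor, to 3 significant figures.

ω = 2πf = 2.199e+07 rad/s
X_L = ωL = 242 Ω
X_C = 1/(ωC) = 2470 Ω
Net reactance X = X_L − X_C = -2230 Ω
Z = − j2230 Ω
|Z| = √(0² + 2230²) = 2230 Ω
I = V/|Z| = 76.3 mA
V_L = I·|Z_L| = 0.0763 × 242 = 18.4 V

18.4 V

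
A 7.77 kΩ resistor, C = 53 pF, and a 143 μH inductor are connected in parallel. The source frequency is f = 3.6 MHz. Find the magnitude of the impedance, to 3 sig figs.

ω = 2πf = 2.262e+07 rad/s
X_L = ωL = 3230 Ω
X_C = 1/(ωC) = 834 Ω
Parallel: admittances add. Y = 1/R + 1/(jωL) + jωC
Y = (0.000129 + j0.000890) S
|Y| = 0.000899 S → |Z| = 1/|Y| = 1110 Ω, ∠Z = −∠Y = -81.8°

1110 Ω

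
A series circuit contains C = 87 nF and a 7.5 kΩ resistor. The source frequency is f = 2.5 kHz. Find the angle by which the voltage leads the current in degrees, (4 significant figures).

ω = 2πf = 15710 rad/s
X_C = 1/(ωC) = 731.7 Ω
Z = 7500 − j731.7 Ω
|Z| = √(7500² + 731.7²) = 7536 Ω
∠Z = arctan(-731.7/7500) = -5.572°

-5.572°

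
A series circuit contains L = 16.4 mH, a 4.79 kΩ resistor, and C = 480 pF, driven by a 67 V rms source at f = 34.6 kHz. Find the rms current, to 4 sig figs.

8.711 mA

ω = 2πf = 217400 rad/s
X_L = ωL = 3565 Ω
X_C = 1/(ωC) = 9583 Ω
Net reactance X = X_L − X_C = -6018 Ω
Z = 4790 − j6018 Ω
|Z| = √(4790² + 6018²) = 7691 Ω
I = V/|Z| = 67/7691 = 8.711 mA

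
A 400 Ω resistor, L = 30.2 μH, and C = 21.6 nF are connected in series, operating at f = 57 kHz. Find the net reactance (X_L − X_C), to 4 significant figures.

ω = 2πf = 358100 rad/s
X_L = ωL = 10.82 Ω
X_C = 1/(ωC) = 129.3 Ω
X = 10.82 − 129.3 = -118.5 Ω

-118.5 Ω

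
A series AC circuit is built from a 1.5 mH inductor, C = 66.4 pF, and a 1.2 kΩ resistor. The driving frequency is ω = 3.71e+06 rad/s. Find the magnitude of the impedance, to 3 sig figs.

1930 Ω

X_L = ωL = 5560 Ω
X_C = 1/(ωC) = 4060 Ω
Net reactance X = X_L − X_C = 1510 Ω
Z = 1200 + j1510 Ω
|Z| = √(1200² + 1510²) = 1930 Ω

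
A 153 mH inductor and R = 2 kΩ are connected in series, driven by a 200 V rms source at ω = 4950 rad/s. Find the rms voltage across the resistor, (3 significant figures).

X_L = ωL = 757 Ω
Z = 2000 + j757 Ω
|Z| = √(2000² + 757²) = 2140 Ω
I = V/|Z| = 93.5 mA
V_R = I·|Z_R| = 0.0935 × 2000 = 187 V

187 V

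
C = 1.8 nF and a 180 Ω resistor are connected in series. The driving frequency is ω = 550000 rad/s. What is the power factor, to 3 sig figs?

X_C = 1/(ωC) = 1010 Ω
Z = 180 − j1010 Ω
|Z| = √(180² + 1010²) = 1030 Ω
∠Z = arctan(-1010/180) = -79.9°
cos φ = cos(-79.9°) = 0.175

0.175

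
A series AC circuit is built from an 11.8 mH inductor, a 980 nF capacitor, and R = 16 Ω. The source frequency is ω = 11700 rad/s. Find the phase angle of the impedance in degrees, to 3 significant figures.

72.5°

X_L = ωL = 138 Ω
X_C = 1/(ωC) = 87.2 Ω
Net reactance X = X_L − X_C = 50.8 Ω
Z = 16.0 + j50.8 Ω
|Z| = √(16.0² + 50.8²) = 53.3 Ω
∠Z = arctan(50.8/16.0) = 72.5°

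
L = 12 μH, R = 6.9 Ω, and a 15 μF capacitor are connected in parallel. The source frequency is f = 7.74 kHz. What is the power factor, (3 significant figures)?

ω = 2πf = 48630 rad/s
X_L = ωL = 0.584 Ω
X_C = 1/(ωC) = 1.37 Ω
Parallel: admittances add. Y = 1/R + 1/(jωL) + jωC
Y = (0.145 − j0.984) S
|Y| = 0.995 S → |Z| = 1/|Y| = 1.01 Ω, ∠Z = −∠Y = 81.6°
cos φ = cos(81.6°) = 0.146

0.146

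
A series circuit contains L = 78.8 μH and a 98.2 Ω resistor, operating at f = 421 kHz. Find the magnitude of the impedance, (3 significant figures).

230 Ω

ω = 2πf = 2.645e+06 rad/s
X_L = ωL = 208 Ω
Z = 98.2 + j208 Ω
|Z| = √(98.2² + 208²) = 230 Ω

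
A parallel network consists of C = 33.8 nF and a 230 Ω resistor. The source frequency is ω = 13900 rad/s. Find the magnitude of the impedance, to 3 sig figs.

X_C = 1/(ωC) = 2130 Ω
Parallel: admittances add. Y = 1/R + jωC
Y = (0.00435 + j0.000470) S
|Y| = 0.00437 S → |Z| = 1/|Y| = 229 Ω, ∠Z = −∠Y = -6.17°

229 Ω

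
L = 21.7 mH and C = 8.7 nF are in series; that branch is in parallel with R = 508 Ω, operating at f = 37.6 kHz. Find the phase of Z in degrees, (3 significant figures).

ω = 2πf = 236200 rad/s
X_L = ωL = 5130 Ω
X_C = 1/(ωC) = 487 Ω
Branch 1: Z₁ = R = 508 Ω
Branch 2 (series LC): Z₂ = j(X_L − X_C) = j4640 Ω
Parallel: Z = Z₁Z₂/(Z₁+Z₂), |Z| = 505 Ω, ∠Z = 6.25°

6.25°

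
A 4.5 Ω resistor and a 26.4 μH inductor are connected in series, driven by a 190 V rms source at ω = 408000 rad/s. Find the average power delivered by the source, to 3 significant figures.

1.19 kW

X_L = ωL = 10.8 Ω
Z = 4.50 + j10.8 Ω
|Z| = √(4.50² + 10.8²) = 11.7 Ω
∠Z = arctan(10.8/4.50) = 67.3°
I = V/|Z| = 16.3 A
P = VI cos φ = 190 × 16.3 × cos(67.3°) = 1.19 kW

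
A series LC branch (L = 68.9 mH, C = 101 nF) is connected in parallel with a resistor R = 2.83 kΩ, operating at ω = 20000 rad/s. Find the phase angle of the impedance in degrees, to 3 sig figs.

X_L = ωL = 1380 Ω
X_C = 1/(ωC) = 495 Ω
Branch 1: Z₁ = R = 2830 Ω
Branch 2 (series LC): Z₂ = j(X_L − X_C) = j883 Ω
Parallel: Z = Z₁Z₂/(Z₁+Z₂), |Z| = 843 Ω, ∠Z = 72.7°

72.7°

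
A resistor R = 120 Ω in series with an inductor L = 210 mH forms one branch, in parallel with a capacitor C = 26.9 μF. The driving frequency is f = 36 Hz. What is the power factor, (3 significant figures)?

ω = 2πf = 226.2 rad/s
X_L = ωL = 47.5 Ω
X_C = 1/(ωC) = 164 Ω
Branch 1 (R+jX_L): Z₁ = 120 + j47.5 Ω, |Z₁| = 129 Ω
Branch 2 (−jX_C): Z₂ = −j164 Ω
Parallel: Z = Z₁Z₂/(Z₁+Z₂), |Z| = 127 Ω, ∠Z = -24.2°
cos φ = cos(-24.2°) = 0.912

0.912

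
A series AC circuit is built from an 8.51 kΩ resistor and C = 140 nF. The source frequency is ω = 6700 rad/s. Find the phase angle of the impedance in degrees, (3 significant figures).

X_C = 1/(ωC) = 1070 Ω
Z = 8510 − j1070 Ω
|Z| = √(8510² + 1070²) = 8580 Ω
∠Z = arctan(-1070/8510) = -7.14°

-7.14°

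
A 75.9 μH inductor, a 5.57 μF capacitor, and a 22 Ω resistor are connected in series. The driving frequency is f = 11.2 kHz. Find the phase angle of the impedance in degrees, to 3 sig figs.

7.23°

ω = 2πf = 70370 rad/s
X_L = ωL = 5.34 Ω
X_C = 1/(ωC) = 2.55 Ω
Net reactance X = X_L − X_C = 2.79 Ω
Z = 22.0 + j2.79 Ω
|Z| = √(22.0² + 2.79²) = 22.2 Ω
∠Z = arctan(2.79/22.0) = 7.23°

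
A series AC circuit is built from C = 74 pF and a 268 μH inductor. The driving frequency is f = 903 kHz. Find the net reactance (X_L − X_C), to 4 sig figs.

ω = 2πf = 5.674e+06 rad/s
X_L = ωL = 1521 Ω
X_C = 1/(ωC) = 2382 Ω
X = 1521 − 2382 = -861.2 Ω

-861.2 Ω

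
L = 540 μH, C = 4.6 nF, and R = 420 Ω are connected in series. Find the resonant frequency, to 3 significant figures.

ω₀ = 1/√(LC) = 1/√(0.00054 × 4.6e-09) = 634500 rad/s
f₀ = ω₀/(2π) = 101 kHz

101 kHz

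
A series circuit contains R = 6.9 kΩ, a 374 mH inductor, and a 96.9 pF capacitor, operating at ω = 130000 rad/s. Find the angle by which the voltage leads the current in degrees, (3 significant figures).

X_L = ωL = 48600 Ω
X_C = 1/(ωC) = 79400 Ω
Net reactance X = X_L − X_C = -30800 Ω
Z = 6900 − j30800 Ω
|Z| = √(6900² + 30800²) = 31500 Ω
∠Z = arctan(-30800/6900) = -77.4°

-77.4°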